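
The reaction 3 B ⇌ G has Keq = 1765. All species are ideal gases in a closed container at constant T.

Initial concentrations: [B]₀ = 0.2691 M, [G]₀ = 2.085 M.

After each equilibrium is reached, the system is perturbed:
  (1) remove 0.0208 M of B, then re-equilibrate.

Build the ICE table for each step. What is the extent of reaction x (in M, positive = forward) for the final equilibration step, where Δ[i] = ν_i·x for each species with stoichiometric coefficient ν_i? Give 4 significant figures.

Q₀ = 107 vs Keq = 1765 ⇒ Q<K, forward
Step 1:
                   B          G
  I           0.2691      2.085
  C          -0.1625    0.05416
  E           0.1066      2.139
  solve Keq expr → x = 0.05416; check Q = 1765
Then remove 0.0208 M of B.
Step 2:
                   B          G
  I          0.08582      2.139
  C          0.02069  -0.006895
  E           0.1065      2.132
  solve Keq expr → x = -0.006895; check Q = 1765

x = -0.006895 M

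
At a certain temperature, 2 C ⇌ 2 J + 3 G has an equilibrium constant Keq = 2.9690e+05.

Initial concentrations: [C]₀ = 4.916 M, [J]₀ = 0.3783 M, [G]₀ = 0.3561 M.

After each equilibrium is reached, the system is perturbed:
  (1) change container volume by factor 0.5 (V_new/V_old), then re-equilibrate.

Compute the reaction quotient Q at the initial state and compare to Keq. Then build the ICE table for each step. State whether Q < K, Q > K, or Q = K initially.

Q₀ = 2.6740e-04; Q < K (proceeds forward)

Q₀ = 2.6740e-04 vs Keq = 2.9690e+05 ⇒ Q<K, forward
Step 1:
                   C          J          G
  init         4.916     0.3783     0.3561
  Δ           -4.726      4.726      7.089
  eq          0.1903      5.104      7.445
  solve Keq expr → x = 2.363; check Q = 2.9690e+05
Then change container volume by factor 0.5 (V_new/V_old).
Step 2:
                   C          J          G
  init        0.3805      10.21      14.89
  Δ           0.5535    -0.5535    -0.8302
  eq           0.934      9.655      14.06
  solve Keq expr → x = -0.2767; check Q = 2.9690e+05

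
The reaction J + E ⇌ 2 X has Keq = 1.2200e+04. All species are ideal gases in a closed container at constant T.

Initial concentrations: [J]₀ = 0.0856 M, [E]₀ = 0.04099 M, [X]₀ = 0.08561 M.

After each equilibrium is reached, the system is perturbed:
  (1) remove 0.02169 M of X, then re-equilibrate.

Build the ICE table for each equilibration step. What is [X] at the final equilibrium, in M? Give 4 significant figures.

Q₀ = 2.089 vs Keq = 1.2200e+04 ⇒ Q<K, forward
Step 1:
                    J           E           X
  I            0.0856     0.04099     0.08561
  C          -0.04094    -0.04094     0.08188
  E           0.04466  5.1484e-05      0.1675
  solve Keq expr → x = 0.04094; check Q = 1.2200e+04
Then remove 0.02169 M of X.
Step 2:
                    J           E           X
  I           0.04466  5.1484e-05      0.1458
  C       -1.2447e-05 -1.2447e-05  2.4894e-05
  E           0.04465  3.9037e-05      0.1458
  solve Keq expr → x = 1.2447e-05; check Q = 1.2200e+04

[X]_eq = 0.1458 M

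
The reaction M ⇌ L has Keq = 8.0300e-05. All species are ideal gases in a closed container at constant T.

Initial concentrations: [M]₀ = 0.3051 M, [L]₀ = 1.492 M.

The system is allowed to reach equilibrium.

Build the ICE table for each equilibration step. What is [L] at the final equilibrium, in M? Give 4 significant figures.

Q₀ = 4.89 vs Keq = 8.0300e-05 ⇒ Q>K, reverse
Step 1:
                  M         L
  Initial    0.3051     1.492
  Change      1.492    -1.492
  Equil       1.797 1.4430e-04
  solve Keq expr → x = -1.492; check Q = 8.0300e-05

[L]_eq = 1.4430e-04 M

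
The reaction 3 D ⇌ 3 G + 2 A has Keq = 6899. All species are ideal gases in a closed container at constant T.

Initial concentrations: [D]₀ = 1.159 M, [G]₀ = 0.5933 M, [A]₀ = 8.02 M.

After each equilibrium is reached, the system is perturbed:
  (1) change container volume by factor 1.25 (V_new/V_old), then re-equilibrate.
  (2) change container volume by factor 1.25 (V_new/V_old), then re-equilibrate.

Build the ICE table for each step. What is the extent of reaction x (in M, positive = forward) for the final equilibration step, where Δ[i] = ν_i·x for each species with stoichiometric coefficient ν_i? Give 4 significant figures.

x = 0.007015 M

Q₀ = 8.628 vs Keq = 6899 ⇒ Q<K, forward
Step 1:
                    D           G           A
  Initial       1.159      0.5933        8.02
  Change      -0.8428      0.8428      0.5619
  Equil        0.3162       1.436       8.582
  solve Keq expr → x = 0.2809; check Q = 6899
Then change container volume by factor 1.25 (V_new/V_old).
Step 2:
                    D           G           A
  Initial       0.253       1.149       6.865
  Change     -0.02904     0.02904     0.01936
  Equil        0.2239       1.178       6.885
  solve Keq expr → x = 0.009679; check Q = 6899
Then change container volume by factor 1.25 (V_new/V_old).
Step 3:
                    D           G           A
  Initial      0.1791      0.9423       5.508
  Change     -0.02105     0.02105     0.01403
  Equil        0.1581      0.9634       5.522
  solve Keq expr → x = 0.007015; check Q = 6899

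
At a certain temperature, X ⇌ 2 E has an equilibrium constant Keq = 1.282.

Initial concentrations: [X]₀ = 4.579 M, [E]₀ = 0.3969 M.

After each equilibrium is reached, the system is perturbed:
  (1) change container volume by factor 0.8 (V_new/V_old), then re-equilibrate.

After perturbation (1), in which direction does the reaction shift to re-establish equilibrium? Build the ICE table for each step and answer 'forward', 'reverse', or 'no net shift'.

Direction: reverse

Q₀ = 0.0344 vs Keq = 1.282 ⇒ Q<K, forward
Step 1:
                  X         E
  I           4.579    0.3969
  C          -0.889     1.778
  E            3.69     2.175
  solve Keq expr → x = 0.889; check Q = 1.282
Then change container volume by factor 0.8 (V_new/V_old).
Step 2:
                  X         E
  I           4.612     2.719
  C          0.1269   -0.2538
  E           4.739     2.465
  solve Keq expr → x = -0.1269; check Q = 1.282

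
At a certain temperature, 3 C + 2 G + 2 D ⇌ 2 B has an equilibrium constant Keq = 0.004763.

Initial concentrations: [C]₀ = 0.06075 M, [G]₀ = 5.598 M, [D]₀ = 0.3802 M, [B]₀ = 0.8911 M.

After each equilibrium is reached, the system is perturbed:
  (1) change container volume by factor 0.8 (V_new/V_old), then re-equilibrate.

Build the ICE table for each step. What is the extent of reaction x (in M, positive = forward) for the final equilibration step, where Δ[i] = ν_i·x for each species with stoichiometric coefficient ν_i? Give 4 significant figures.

x = 0.05239 M

Q₀ = 781.9 vs Keq = 0.004763 ⇒ Q>K, reverse
Step 1:
                  C         G         D         B
  I         0.06075     5.598    0.3802    0.8911
  C          0.8331    0.5554    0.5554   -0.5554
  E          0.8938     6.153    0.9356    0.3357
  solve Keq expr → x = -0.2777; check Q = 0.004763
Then change container volume by factor 0.8 (V_new/V_old).
Step 2:
                  C         G         D         B
  I           1.117     7.692     1.169    0.4197
  C         -0.1572   -0.1048   -0.1048    0.1048
  E          0.9601     7.587     1.065    0.5244
  solve Keq expr → x = 0.05239; check Q = 0.004763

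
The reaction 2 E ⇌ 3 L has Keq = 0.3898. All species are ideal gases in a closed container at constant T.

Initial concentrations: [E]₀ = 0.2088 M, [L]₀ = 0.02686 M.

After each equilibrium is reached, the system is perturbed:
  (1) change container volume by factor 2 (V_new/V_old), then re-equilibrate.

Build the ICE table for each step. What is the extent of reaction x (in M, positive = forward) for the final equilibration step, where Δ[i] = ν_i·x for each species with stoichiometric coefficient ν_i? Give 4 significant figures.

x = 0.003959 M

Q₀ = 4.4448e-04 vs Keq = 0.3898 ⇒ Q<K, forward
Step 1:
                    E           L
  init         0.2088     0.02686
  Δ          -0.09587      0.1438
  eq           0.1129      0.1707
  solve Keq expr → x = 0.04794; check Q = 0.3898
Then change container volume by factor 2 (V_new/V_old).
Step 2:
                    E           L
  init        0.05646     0.08533
  Δ         -0.007918     0.01188
  eq          0.04855     0.09721
  solve Keq expr → x = 0.003959; check Q = 0.3898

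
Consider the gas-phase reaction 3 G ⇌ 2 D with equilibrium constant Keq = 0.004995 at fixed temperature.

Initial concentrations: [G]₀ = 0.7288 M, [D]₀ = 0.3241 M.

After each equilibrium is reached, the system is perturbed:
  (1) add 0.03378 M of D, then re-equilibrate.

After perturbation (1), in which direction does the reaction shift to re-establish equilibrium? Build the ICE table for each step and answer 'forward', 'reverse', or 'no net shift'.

Q₀ = 0.2714 vs Keq = 0.004995 ⇒ Q>K, reverse
Step 1:
                    G           D
  Initial      0.7288      0.3241
  Change       0.3649     -0.2433
  Equil         1.094     0.08084
  solve Keq expr → x = -0.1216; check Q = 0.004995
Then add 0.03378 M of D.
Step 2:
                    G           D
  Initial       1.094      0.1146
  Change      0.04338    -0.02892
  Equil         1.137     0.08569
  solve Keq expr → x = -0.01446; check Q = 0.004995

Direction: reverse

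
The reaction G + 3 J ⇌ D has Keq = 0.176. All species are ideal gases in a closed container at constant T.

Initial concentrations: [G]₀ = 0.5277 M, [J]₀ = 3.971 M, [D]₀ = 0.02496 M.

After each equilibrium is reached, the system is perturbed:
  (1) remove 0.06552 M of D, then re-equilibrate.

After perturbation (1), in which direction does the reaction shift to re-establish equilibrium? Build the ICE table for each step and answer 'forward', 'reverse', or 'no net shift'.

Q₀ = 7.5537e-04 vs Keq = 0.176 ⇒ Q<K, forward
Step 1:
                    G           J           D
  I            0.5277       3.971     0.02496
  C           -0.4086      -1.226      0.4086
  E            0.1191       2.745      0.4336
  solve Keq expr → x = 0.4086; check Q = 0.176
Then remove 0.06552 M of D.
Step 2:
                    G           J           D
  I            0.1191       2.745      0.3681
  C          -0.01108    -0.03323     0.01108
  E             0.108       2.712      0.3791
  solve Keq expr → x = 0.01108; check Q = 0.176

Direction: forward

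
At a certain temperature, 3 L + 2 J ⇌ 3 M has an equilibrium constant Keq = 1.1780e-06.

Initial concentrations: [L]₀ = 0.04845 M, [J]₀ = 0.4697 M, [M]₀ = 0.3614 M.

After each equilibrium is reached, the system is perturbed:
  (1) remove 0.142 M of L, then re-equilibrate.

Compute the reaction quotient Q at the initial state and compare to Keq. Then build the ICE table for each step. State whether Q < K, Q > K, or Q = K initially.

Q₀ = 1881 vs Keq = 1.1780e-06 ⇒ Q>K, reverse
Step 1:
                    L           J           M
  I           0.04845      0.4697      0.3614
  C             0.358      0.2387      -0.358
  E            0.4064      0.7084    0.003411
  solve Keq expr → x = -0.1193; check Q = 1.1780e-06
Then remove 0.142 M of L.
Step 2:
                    L           J           M
  I            0.2644      0.7084    0.003411
  C           0.00118  7.8677e-04    -0.00118
  E            0.2656      0.7091    0.002231
  solve Keq expr → x = -3.9339e-04; check Q = 1.1780e-06

Q₀ = 1881; Q > K (proceeds reverse)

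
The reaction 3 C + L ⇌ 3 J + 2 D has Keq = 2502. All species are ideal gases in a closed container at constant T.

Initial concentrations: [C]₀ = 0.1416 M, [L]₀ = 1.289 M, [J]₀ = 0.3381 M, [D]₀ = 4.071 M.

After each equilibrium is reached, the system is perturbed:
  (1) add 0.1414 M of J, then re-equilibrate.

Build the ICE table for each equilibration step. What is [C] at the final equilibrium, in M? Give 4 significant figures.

Q₀ = 175 vs Keq = 2502 ⇒ Q<K, forward
Step 1:
                   C          L          J          D
  Initial     0.1416      1.289     0.3381      4.071
  Change    -0.07017   -0.02339    0.07017    0.04678
  Equil      0.07143      1.266     0.4083      4.118
  solve Keq expr → x = 0.02339; check Q = 2502
Then add 0.1414 M of J.
Step 2:
                   C          L          J          D
  Initial    0.07143      1.266     0.5497      4.118
  Change     0.02074   0.006912   -0.02074   -0.01382
  Equil      0.09216      1.273     0.5289      4.104
  solve Keq expr → x = -0.006912; check Q = 2502

[C]_eq = 0.09216 M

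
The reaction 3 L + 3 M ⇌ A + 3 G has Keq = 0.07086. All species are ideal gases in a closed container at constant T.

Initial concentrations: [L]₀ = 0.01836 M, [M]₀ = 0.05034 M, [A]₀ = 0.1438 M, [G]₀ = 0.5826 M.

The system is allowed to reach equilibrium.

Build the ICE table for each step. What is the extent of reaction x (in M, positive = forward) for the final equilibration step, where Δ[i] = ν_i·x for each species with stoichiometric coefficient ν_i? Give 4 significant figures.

Q₀ = 3.6017e+07 vs Keq = 0.07086 ⇒ Q>K, reverse
Step 1:
                   L          M          A          G
  Initial    0.01836    0.05034     0.1438     0.5826
  Change      0.3598     0.3598    -0.1199    -0.3598
  Equil       0.3781     0.4101    0.02388     0.2228
  solve Keq expr → x = -0.1199; check Q = 0.07086

x = -0.1199 M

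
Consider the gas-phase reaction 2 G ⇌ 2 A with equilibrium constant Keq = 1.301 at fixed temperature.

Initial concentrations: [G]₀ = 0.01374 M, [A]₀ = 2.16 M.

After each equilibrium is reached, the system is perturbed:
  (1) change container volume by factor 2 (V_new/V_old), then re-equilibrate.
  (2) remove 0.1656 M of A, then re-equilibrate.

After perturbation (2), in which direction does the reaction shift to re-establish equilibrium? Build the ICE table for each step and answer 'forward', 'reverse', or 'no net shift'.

Q₀ = 2.4713e+04 vs Keq = 1.301 ⇒ Q>K, reverse
Step 1:
                  G         A
  Initial   0.01374      2.16
  Change      1.002    -1.002
  Equil       1.015     1.158
  solve Keq expr → x = -0.5009; check Q = 1.301
Then change container volume by factor 2 (V_new/V_old).
Step 2:
                  G         A
  Initial    0.5077    0.5791
  Change          0         0
  Equil      0.5077    0.5791
  solve Keq expr → x = 0; check Q = 1.301
Then remove 0.1656 M of A.
Step 3:
                  G         A
  Initial    0.5077    0.4135
  Change   -0.07736   0.07736
  Equil      0.4304    0.4909
  solve Keq expr → x = 0.03868; check Q = 1.301

Direction: forward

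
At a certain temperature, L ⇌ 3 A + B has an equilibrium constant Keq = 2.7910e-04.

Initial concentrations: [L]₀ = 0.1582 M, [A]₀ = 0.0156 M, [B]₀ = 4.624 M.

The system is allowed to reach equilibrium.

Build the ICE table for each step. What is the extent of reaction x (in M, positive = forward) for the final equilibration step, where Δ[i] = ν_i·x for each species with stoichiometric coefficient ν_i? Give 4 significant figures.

x = 0.001843 M

Q₀ = 1.1096e-04 vs Keq = 2.7910e-04 ⇒ Q<K, forward
Step 1:
                    L           A           B
  Initial      0.1582      0.0156       4.624
  Change    -0.001843     0.00553    0.001843
  Equil        0.1564     0.02113       4.626
  solve Keq expr → x = 0.001843; check Q = 2.7910e-04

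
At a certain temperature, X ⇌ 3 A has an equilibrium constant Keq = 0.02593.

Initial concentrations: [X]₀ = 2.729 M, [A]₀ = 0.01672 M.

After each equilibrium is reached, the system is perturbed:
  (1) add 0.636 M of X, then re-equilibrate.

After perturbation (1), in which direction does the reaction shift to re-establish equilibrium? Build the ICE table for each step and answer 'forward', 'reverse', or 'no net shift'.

Direction: forward

Q₀ = 1.7128e-06 vs Keq = 0.02593 ⇒ Q<K, forward
Step 1:
                  X         A
  Initial     2.729   0.01672
  Change    -0.1301    0.3902
  Equil       2.599    0.4069
  solve Keq expr → x = 0.1301; check Q = 0.02593
Then add 0.636 M of X.
Step 2:
                  X         A
  Initial     3.235    0.4069
  Change   -0.01012   0.03035
  Equil       3.225    0.4373
  solve Keq expr → x = 0.01012; check Q = 0.02593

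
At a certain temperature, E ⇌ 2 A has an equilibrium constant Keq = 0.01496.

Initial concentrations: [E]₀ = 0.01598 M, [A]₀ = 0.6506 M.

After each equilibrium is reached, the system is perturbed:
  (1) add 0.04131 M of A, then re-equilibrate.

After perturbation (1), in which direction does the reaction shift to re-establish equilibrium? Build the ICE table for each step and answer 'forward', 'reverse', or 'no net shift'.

Direction: reverse

Q₀ = 26.49 vs Keq = 0.01496 ⇒ Q>K, reverse
Step 1:
                    E           A
  Initial     0.01598      0.6506
  Change       0.2914     -0.5828
  Equil        0.3074     0.06781
  solve Keq expr → x = -0.2914; check Q = 0.01496
Then add 0.04131 M of A.
Step 2:
                    E           A
  Initial      0.3074      0.1091
  Change      0.01959    -0.03918
  Equil         0.327     0.06994
  solve Keq expr → x = -0.01959; check Q = 0.01496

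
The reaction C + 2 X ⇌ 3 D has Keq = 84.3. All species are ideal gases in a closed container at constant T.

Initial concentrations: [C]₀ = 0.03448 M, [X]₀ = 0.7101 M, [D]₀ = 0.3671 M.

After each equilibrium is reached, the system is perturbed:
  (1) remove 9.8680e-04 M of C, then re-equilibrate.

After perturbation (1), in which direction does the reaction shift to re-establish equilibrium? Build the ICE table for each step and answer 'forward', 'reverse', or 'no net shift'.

Direction: reverse

Q₀ = 2.845 vs Keq = 84.3 ⇒ Q<K, forward
Step 1:
                   C          X          D
  I          0.03448     0.7101     0.3671
  C         -0.03168   -0.06336    0.09504
  E         0.002799     0.6467     0.4621
  solve Keq expr → x = 0.03168; check Q = 84.3
Then remove 9.8680e-04 M of C.
Step 2:
                   C          X          D
  I         0.001812     0.6467     0.4621
  C       9.2128e-04   0.001843  -0.002764
  E         0.002734     0.6486     0.4594
  solve Keq expr → x = -9.2128e-04; check Q = 84.3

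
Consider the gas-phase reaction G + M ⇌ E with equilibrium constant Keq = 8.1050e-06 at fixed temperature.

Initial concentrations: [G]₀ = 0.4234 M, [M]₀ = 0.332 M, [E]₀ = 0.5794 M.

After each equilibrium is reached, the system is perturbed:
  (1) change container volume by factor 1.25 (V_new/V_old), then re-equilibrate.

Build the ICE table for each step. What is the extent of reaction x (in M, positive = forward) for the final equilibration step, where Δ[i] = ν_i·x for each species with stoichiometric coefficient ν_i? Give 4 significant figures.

Q₀ = 4.122 vs Keq = 8.1050e-06 ⇒ Q>K, reverse
Step 1:
                  G         M         E
  init       0.4234     0.332    0.5794
  Δ          0.5794    0.5794   -0.5794
  eq          1.003    0.9114 7.4075e-06
  solve Keq expr → x = -0.5794; check Q = 8.1050e-06
Then change container volume by factor 1.25 (V_new/V_old).
Step 2:
                  G         M         E
  init       0.8022    0.7291 5.9260e-06
  Δ       1.1852e-06 1.1852e-06 -1.1852e-06
  eq         0.8022    0.7291 4.7408e-06
  solve Keq expr → x = -1.1852e-06; check Q = 8.1050e-06

x = -1.1852e-06 M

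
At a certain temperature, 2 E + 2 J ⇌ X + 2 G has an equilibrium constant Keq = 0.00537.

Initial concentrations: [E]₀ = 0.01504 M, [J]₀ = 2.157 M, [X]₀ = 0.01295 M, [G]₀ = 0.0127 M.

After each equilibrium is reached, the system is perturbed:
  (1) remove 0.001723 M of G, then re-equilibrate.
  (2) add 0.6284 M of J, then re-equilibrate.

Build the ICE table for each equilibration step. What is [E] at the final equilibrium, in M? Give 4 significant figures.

Q₀ = 0.001985 vs Keq = 0.00537 ⇒ Q<K, forward
Step 1:
                    E           J           X           G
  Initial     0.01504       2.157     0.01295      0.0127
  Change    -0.003042   -0.003042    0.001521    0.003042
  Equil         0.012       2.154     0.01447     0.01574
  solve Keq expr → x = 0.001521; check Q = 0.00537
Then remove 0.001723 M of G.
Step 2:
                    E           J           X           G
  Initial       0.012       2.154     0.01447     0.01402
  Change  -6.7008e-04 -6.7008e-04  3.3504e-04  6.7008e-04
  Equil       0.01133       2.153     0.01481     0.01469
  solve Keq expr → x = 3.3504e-04; check Q = 0.00537
Then add 0.6284 M of J.
Step 3:
                    E           J           X           G
  Initial     0.01133       2.782     0.01481     0.01469
  Change    -0.001453   -0.001453  7.2647e-04    0.001453
  Equil      0.009875        2.78     0.01553     0.01614
  solve Keq expr → x = 7.2647e-04; check Q = 0.00537

[E]_eq = 0.009875 M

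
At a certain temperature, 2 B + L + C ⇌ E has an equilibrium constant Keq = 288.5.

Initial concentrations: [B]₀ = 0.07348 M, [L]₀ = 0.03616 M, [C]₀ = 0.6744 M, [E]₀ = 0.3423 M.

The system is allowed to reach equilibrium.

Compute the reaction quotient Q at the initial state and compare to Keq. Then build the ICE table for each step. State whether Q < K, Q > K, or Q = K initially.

Q₀ = 2600; Q > K (proceeds reverse)

Q₀ = 2600 vs Keq = 288.5 ⇒ Q>K, reverse
Step 1:
                    B           L           C           E
  init        0.07348     0.03616      0.6744      0.3423
  Δ           0.07106     0.03553     0.03553    -0.03553
  eq           0.1445     0.07169      0.7099      0.3068
  solve Keq expr → x = -0.03553; check Q = 288.5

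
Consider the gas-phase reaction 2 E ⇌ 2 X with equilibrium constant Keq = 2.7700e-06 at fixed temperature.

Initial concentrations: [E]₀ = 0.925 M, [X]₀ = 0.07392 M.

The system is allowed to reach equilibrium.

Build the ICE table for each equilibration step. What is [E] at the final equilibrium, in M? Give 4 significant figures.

[E]_eq = 0.9973 M

Q₀ = 0.006386 vs Keq = 2.7700e-06 ⇒ Q>K, reverse
Step 1:
                  E         X
  Initial     0.925   0.07392
  Change    0.07226  -0.07226
  Equil      0.9973   0.00166
  solve Keq expr → x = -0.03613; check Q = 2.7700e-06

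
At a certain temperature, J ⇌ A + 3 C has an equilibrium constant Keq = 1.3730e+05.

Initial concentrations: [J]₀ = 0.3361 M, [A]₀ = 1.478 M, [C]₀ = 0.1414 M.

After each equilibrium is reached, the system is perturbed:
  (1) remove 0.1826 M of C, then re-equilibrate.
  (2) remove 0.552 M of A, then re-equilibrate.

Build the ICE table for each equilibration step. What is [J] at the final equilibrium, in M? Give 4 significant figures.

Q₀ = 0.01243 vs Keq = 1.3730e+05 ⇒ Q<K, forward
Step 1:
                   J          A          C
  init        0.3361      1.478     0.1414
  Δ          -0.3361     0.3361      1.008
  eq      2.0076e-05      1.814       1.15
  solve Keq expr → x = 0.3361; check Q = 1.3730e+05
Then remove 0.1826 M of C.
Step 2:
                   J          A          C
  init    2.0076e-05      1.814      0.967
  Δ       -8.1261e-06 8.1261e-06 2.4378e-05
  eq      1.1950e-05      1.814     0.9671
  solve Keq expr → x = 8.1261e-06; check Q = 1.3730e+05
Then remove 0.552 M of A.
Step 3:
                   J          A          C
  init    1.1950e-05      1.262     0.9671
  Δ       -3.6358e-06 3.6358e-06 1.0907e-05
  eq      8.3138e-06      1.262     0.9671
  solve Keq expr → x = 3.6358e-06; check Q = 1.3730e+05

[J]_eq = 8.3138e-06 M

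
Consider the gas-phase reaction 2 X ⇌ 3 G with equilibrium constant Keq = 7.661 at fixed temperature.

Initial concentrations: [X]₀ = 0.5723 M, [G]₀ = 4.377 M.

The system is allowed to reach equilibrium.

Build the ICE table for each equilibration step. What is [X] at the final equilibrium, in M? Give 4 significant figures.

Q₀ = 256 vs Keq = 7.661 ⇒ Q>K, reverse
Step 1:
                  X         G
  I          0.5723     4.377
  C           1.081    -1.621
  E           1.653     2.756
  solve Keq expr → x = -0.5403; check Q = 7.661

[X]_eq = 1.653 M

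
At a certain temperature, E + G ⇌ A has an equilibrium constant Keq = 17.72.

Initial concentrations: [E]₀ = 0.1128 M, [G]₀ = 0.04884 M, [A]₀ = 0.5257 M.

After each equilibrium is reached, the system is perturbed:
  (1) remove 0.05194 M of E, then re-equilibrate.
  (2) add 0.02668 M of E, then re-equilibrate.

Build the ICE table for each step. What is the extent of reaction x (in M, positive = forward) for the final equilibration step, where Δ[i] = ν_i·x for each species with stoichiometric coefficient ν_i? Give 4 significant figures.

Q₀ = 95.42 vs Keq = 17.72 ⇒ Q>K, reverse
Step 1:
                  E         G         A
  Initial    0.1128   0.04884    0.5257
  Change    0.08082   0.08082  -0.08082
  Equil      0.1936    0.1297    0.4449
  solve Keq expr → x = -0.08082; check Q = 17.72
Then remove 0.05194 M of E.
Step 2:
                  E         G         A
  Initial    0.1417    0.1297    0.4449
  Change     0.0194    0.0194   -0.0194
  Equil      0.1611    0.1491    0.4255
  solve Keq expr → x = -0.0194; check Q = 17.72
Then add 0.02668 M of E.
Step 3:
                  E         G         A
  Initial    0.1878    0.1491    0.4255
  Change   -0.01039  -0.01039   0.01039
  Equil      0.1774    0.1387    0.4359
  solve Keq expr → x = 0.01039; check Q = 17.72

x = 0.01039 M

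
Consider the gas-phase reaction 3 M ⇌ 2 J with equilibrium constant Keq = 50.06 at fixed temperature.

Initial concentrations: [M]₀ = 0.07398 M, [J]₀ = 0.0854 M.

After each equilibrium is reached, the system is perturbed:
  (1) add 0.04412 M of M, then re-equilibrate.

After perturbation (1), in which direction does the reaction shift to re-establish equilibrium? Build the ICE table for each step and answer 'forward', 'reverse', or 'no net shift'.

Direction: forward

Q₀ = 18.01 vs Keq = 50.06 ⇒ Q<K, forward
Step 1:
                    M           J
  Initial     0.07398      0.0854
  Change     -0.01684     0.01123
  Equil       0.05714     0.09663
  solve Keq expr → x = 0.005615; check Q = 50.06
Then add 0.04412 M of M.
Step 2:
                    M           J
  Initial      0.1013     0.09663
  Change     -0.03521     0.02347
  Equil       0.06605      0.1201
  solve Keq expr → x = 0.01174; check Q = 50.06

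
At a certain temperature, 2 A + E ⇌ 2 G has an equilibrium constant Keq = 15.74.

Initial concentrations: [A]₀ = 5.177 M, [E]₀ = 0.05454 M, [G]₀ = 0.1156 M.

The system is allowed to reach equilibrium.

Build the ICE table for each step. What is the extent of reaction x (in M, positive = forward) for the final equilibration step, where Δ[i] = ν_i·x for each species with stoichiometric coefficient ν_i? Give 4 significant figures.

x = 0.05442 M

Q₀ = 0.009142 vs Keq = 15.74 ⇒ Q<K, forward
Step 1:
                  A         E         G
  I           5.177   0.05454    0.1156
  C         -0.1088  -0.05442    0.1088
  E           5.068 1.2458e-04    0.2244
  solve Keq expr → x = 0.05442; check Q = 15.74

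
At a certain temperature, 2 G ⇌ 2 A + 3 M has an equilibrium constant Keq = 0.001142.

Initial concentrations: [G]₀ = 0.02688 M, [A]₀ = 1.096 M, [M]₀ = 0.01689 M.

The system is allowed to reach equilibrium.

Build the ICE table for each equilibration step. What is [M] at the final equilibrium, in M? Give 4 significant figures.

[M]_eq = 0.009851 M

Q₀ = 0.00801 vs Keq = 0.001142 ⇒ Q>K, reverse
Step 1:
                    G           A           M
  I           0.02688       1.096     0.01689
  C          0.004693   -0.004693   -0.007039
  E           0.03157       1.091    0.009851
  solve Keq expr → x = -0.002346; check Q = 0.001142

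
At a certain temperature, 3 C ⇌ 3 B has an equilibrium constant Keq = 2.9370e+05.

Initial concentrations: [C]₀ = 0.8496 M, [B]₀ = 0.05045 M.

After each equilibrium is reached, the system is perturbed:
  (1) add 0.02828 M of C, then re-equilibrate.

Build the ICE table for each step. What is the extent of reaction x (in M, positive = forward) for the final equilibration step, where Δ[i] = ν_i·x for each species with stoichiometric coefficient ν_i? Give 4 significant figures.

Q₀ = 2.0938e-04 vs Keq = 2.9370e+05 ⇒ Q<K, forward
Step 1:
                   C          B
  Initial     0.8496    0.05045
  Change     -0.8363     0.8363
  Equil      0.01334     0.8867
  solve Keq expr → x = 0.2788; check Q = 2.9370e+05
Then add 0.02828 M of C.
Step 2:
                   C          B
  Initial    0.04162     0.8867
  Change    -0.02786    0.02786
  Equil      0.01376     0.9146
  solve Keq expr → x = 0.009287; check Q = 2.9370e+05

x = 0.009287 M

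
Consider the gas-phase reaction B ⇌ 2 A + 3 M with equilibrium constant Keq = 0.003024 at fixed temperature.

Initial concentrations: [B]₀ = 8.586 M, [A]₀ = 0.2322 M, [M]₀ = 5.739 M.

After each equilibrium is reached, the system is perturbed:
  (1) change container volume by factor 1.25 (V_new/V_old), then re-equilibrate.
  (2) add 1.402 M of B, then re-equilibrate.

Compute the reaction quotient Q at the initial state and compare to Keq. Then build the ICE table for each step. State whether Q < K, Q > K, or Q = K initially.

Q₀ = 1.187 vs Keq = 0.003024 ⇒ Q>K, reverse
Step 1:
                    B           A           M
  I             8.586      0.2322       5.739
  C            0.1097     -0.2193      -0.329
  E             8.696     0.01289        5.41
  solve Keq expr → x = -0.1097; check Q = 0.003024
Then change container volume by factor 1.25 (V_new/V_old).
Step 2:
                    B           A           M
  I             6.957     0.01031       4.328
  C         -0.002874    0.005748    0.008622
  E             6.954     0.01606       4.337
  solve Keq expr → x = 0.002874; check Q = 0.003024
Then add 1.402 M of B.
Step 3:
                    B           A           M
  I             8.356     0.01606       4.337
  C       -7.6484e-04     0.00153    0.002295
  E             8.355     0.01759       4.339
  solve Keq expr → x = 7.6484e-04; check Q = 0.003024

Q₀ = 1.187; Q > K (proceeds reverse)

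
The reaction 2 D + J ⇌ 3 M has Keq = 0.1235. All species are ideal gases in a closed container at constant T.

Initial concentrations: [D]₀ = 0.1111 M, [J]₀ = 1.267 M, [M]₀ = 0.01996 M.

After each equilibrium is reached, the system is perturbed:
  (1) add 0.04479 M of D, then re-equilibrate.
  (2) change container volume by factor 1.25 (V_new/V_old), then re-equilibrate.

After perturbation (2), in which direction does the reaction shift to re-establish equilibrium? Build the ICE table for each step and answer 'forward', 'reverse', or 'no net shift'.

Direction: no net shift

Q₀ = 5.0848e-04 vs Keq = 0.1235 ⇒ Q<K, forward
Step 1:
                    D           J           M
  I            0.1111       1.267     0.01996
  C          -0.04505    -0.02252     0.06757
  E           0.06605       1.244     0.08753
  solve Keq expr → x = 0.02252; check Q = 0.1235
Then add 0.04479 M of D.
Step 2:
                    D           J           M
  I            0.1108       1.244     0.08753
  C          -0.01584    -0.00792     0.02376
  E             0.095       1.237      0.1113
  solve Keq expr → x = 0.00792; check Q = 0.1235
Then change container volume by factor 1.25 (V_new/V_old).
Step 3:
                    D           J           M
  I             0.076      0.9892     0.08903
  C                 0           0           0
  E             0.076      0.9892     0.08903
  solve Keq expr → x = 0; check Q = 0.1235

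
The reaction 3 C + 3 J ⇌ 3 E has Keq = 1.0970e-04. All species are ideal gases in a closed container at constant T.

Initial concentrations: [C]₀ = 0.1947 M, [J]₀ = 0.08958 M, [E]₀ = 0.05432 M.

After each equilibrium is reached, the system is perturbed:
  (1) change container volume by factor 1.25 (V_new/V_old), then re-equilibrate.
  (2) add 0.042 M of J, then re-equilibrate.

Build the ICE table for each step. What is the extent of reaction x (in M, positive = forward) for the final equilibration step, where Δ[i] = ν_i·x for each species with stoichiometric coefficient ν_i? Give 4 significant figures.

Q₀ = 30.21 vs Keq = 1.0970e-04 ⇒ Q>K, reverse
Step 1:
                  C         J         E
  init       0.1947   0.08958   0.05432
  Δ         0.05264   0.05264  -0.05264
  eq         0.2473    0.1422  0.001684
  solve Keq expr → x = -0.01755; check Q = 1.0970e-04
Then change container volume by factor 1.25 (V_new/V_old).
Step 2:
                  C         J         E
  init       0.1979    0.1138  0.001347
  Δ       2.6545e-04 2.6545e-04 -2.6545e-04
  eq         0.1981     0.114  0.001082
  solve Keq expr → x = -8.8485e-05; check Q = 1.0970e-04
Then add 0.042 M of J.
Step 3:
                  C         J         E
  init       0.1981     0.156  0.001082
  Δ       -3.9173e-04 -3.9173e-04 3.9173e-04
  eq         0.1977    0.1556  0.001473
  solve Keq expr → x = 1.3058e-04; check Q = 1.0970e-04

x = 1.3058e-04 M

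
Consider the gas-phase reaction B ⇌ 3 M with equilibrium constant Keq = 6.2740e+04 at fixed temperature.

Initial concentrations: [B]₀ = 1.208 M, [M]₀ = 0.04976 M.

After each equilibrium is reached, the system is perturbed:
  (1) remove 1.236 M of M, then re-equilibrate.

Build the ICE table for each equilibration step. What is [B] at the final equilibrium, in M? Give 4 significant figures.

[B]_eq = 2.3071e-04 M

Q₀ = 1.0199e-04 vs Keq = 6.2740e+04 ⇒ Q<K, forward
Step 1:
                    B           M
  I             1.208     0.04976
  C            -1.207       3.622
  E        7.8877e-04       3.671
  solve Keq expr → x = 1.207; check Q = 6.2740e+04
Then remove 1.236 M of M.
Step 2:
                    B           M
  I        7.8877e-04       2.435
  C       -5.5806e-04    0.001674
  E        2.3071e-04       2.437
  solve Keq expr → x = 5.5806e-04; check Q = 6.2740e+04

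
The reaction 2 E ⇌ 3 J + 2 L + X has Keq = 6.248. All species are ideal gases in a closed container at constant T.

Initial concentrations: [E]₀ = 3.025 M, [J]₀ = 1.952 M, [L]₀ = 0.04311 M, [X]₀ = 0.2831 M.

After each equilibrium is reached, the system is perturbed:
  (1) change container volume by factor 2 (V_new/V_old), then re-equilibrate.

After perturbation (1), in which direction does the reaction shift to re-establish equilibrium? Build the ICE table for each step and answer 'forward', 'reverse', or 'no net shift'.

Direction: forward

Q₀ = 4.2765e-04 vs Keq = 6.248 ⇒ Q<K, forward
Step 1:
                  E         J         L         X
  init        3.025     1.952   0.04311    0.2831
  Δ         -0.9364     1.405    0.9364    0.4682
  eq          2.089     3.357    0.9795    0.7513
  solve Keq expr → x = 0.4682; check Q = 6.248
Then change container volume by factor 2 (V_new/V_old).
Step 2:
                  E         J         L         X
  init        1.044     1.678    0.4897    0.3756
  Δ          -0.311    0.4665     0.311    0.1555
  eq         0.7333     2.145    0.8007    0.5311
  solve Keq expr → x = 0.1555; check Q = 6.248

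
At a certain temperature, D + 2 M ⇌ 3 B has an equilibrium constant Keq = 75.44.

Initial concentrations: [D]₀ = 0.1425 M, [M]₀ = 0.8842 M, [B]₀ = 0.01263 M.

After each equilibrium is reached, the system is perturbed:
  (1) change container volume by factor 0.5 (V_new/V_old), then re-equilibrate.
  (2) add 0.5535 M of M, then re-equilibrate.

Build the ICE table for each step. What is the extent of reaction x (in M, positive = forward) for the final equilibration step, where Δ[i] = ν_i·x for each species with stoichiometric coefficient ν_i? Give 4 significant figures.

Q₀ = 1.8084e-05 vs Keq = 75.44 ⇒ Q<K, forward
Step 1:
                    D           M           B
  Initial      0.1425      0.8842     0.01263
  Change      -0.1396     -0.2792      0.4188
  Equil      0.002908       0.605      0.4314
  solve Keq expr → x = 0.1396; check Q = 75.44
Then change container volume by factor 0.5 (V_new/V_old).
Step 2:
                    D           M           B
  Initial    0.005815        1.21      0.8628
  Change            0           0           0
  Equil      0.005815        1.21      0.8628
  solve Keq expr → x = 0; check Q = 75.44
Then add 0.5535 M of M.
Step 3:
                    D           M           B
  Initial    0.005815       1.764      0.8628
  Change    -0.002973   -0.005945    0.008918
  Equil      0.002843       1.758      0.8717
  solve Keq expr → x = 0.002973; check Q = 75.44

x = 0.002973 M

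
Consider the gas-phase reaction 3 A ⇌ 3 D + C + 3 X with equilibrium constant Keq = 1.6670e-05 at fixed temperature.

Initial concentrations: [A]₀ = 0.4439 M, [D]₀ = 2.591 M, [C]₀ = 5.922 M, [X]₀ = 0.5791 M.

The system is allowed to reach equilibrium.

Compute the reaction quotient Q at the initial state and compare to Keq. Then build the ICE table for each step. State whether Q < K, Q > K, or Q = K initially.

Q₀ = 228.7 vs Keq = 1.6670e-05 ⇒ Q>K, reverse
Step 1:
                   A          D          C          X
  Initial     0.4439      2.591      5.922     0.5791
  Change      0.5719    -0.5719    -0.1906    -0.5719
  Equil        1.016      2.019      5.731   0.007182
  solve Keq expr → x = -0.1906; check Q = 1.6670e-05

Q₀ = 228.7; Q > K (proceeds reverse)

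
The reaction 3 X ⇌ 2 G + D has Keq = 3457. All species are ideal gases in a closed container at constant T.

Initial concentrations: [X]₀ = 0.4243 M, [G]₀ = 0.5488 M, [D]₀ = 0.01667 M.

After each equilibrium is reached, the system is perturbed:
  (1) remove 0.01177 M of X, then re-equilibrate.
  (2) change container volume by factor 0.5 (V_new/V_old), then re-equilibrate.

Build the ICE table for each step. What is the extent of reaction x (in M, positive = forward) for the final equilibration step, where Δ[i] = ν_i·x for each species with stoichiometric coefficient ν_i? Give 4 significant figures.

Q₀ = 0.06573 vs Keq = 3457 ⇒ Q<K, forward
Step 1:
                   X          G          D
  Initial     0.4243     0.5488    0.01667
  Change     -0.3939     0.2626     0.1313
  Equil      0.03043     0.8114      0.148
  solve Keq expr → x = 0.1313; check Q = 3457
Then remove 0.01177 M of X.
Step 2:
                   X          G          D
  Initial    0.01866     0.8114      0.148
  Change     0.01132  -0.007548  -0.003774
  Equil      0.02998     0.8038     0.1442
  solve Keq expr → x = -0.003774; check Q = 3457
Then change container volume by factor 0.5 (V_new/V_old).
Step 3:
                   X          G          D
  Initial    0.05996      1.608     0.2884
  Change           0          0          0
  Equil      0.05996      1.608     0.2884
  solve Keq expr → x = 0; check Q = 3457

x = 0 M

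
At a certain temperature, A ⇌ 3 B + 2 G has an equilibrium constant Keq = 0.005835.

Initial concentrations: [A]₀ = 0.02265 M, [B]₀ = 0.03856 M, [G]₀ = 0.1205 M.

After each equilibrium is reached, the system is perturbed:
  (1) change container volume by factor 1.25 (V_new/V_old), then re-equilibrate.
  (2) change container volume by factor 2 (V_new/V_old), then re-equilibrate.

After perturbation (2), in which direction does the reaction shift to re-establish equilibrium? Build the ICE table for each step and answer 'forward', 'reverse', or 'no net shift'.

Q₀ = 3.6755e-05 vs Keq = 0.005835 ⇒ Q<K, forward
Step 1:
                  A         B         G
  I         0.02265   0.03856    0.1205
  C        -0.01893   0.05678   0.03785
  E        0.003724   0.09534    0.1584
  solve Keq expr → x = 0.01893; check Q = 0.005835
Then change container volume by factor 1.25 (V_new/V_old).
Step 2:
                  A         B         G
  I        0.002979   0.07627    0.1267
  C       -0.001467  0.004402  0.002935
  E        0.001512   0.08067    0.1296
  solve Keq expr → x = 0.001467; check Q = 0.005835
Then change container volume by factor 2 (V_new/V_old).
Step 3:
                  A         B         G
  I       7.5585e-04   0.04034   0.06481
  C       -6.9846e-04  0.002095  0.001397
  E       5.7388e-05   0.04243   0.06621
  solve Keq expr → x = 6.9846e-04; check Q = 0.005835

Direction: forward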